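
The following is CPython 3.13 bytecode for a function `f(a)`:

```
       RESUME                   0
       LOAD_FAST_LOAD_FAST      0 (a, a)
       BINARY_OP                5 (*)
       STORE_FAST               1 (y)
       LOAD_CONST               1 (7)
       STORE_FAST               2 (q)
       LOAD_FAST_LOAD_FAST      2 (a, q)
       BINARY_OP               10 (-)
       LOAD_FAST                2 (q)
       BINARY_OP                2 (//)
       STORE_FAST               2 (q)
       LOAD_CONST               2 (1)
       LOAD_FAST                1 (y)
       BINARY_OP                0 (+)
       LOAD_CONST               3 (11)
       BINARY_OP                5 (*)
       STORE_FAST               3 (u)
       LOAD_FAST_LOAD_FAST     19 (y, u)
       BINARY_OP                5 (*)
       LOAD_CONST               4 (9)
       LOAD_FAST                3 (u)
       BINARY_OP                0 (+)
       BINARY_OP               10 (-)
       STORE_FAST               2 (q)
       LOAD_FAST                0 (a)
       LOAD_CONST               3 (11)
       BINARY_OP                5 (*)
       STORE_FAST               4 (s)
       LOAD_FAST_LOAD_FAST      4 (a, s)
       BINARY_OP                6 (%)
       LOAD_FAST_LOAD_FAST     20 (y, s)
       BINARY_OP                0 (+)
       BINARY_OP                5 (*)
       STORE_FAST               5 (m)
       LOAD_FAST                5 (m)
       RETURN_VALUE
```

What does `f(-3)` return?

LOAD_FAST_LOAD_FAST a,a → push -3,-3. Stack: [-3, -3]
BINARY_OP * → -3 * -3 = 9. Stack: [9]
STORE_FAST y → y=9. Stack: []
LOAD_CONST → push 7. Stack: [7]
STORE_FAST q → q=7. Stack: []
LOAD_FAST_LOAD_FAST a,q → push -3,7. Stack: [-3, 7]
BINARY_OP - → -3 - 7 = -10. Stack: [-10]
LOAD_FAST q → push 7. Stack: [-10, 7]
BINARY_OP // → -10 // 7 = -2. Stack: [-2]
STORE_FAST q → q=-2. Stack: []
LOAD_CONST → push 1. Stack: [1]
LOAD_FAST y → push 9. Stack: [1, 9]
BINARY_OP + → 1 + 9 = 10. Stack: [10]
LOAD_CONST → push 11. Stack: [10, 11]
BINARY_OP * → 10 * 11 = 110. Stack: [110]
STORE_FAST u → u=110. Stack: []
LOAD_FAST_LOAD_FAST y,u → push 9,110. Stack: [9, 110]
BINARY_OP * → 9 * 110 = 990. Stack: [990]
LOAD_CONST → push 9. Stack: [990, 9]
LOAD_FAST u → push 110. Stack: [990, 9, 110]
BINARY_OP + → 9 + 110 = 119. Stack: [990, 119]
BINARY_OP - → 990 - 119 = 871. Stack: [871]
STORE_FAST q → q=871. Stack: []
LOAD_FAST a → push -3. Stack: [-3]
LOAD_CONST → push 11. Stack: [-3, 11]
BINARY_OP * → -3 * 11 = -33. Stack: [-33]
STORE_FAST s → s=-33. Stack: []
LOAD_FAST_LOAD_FAST a,s → push -3,-33. Stack: [-3, -33]
BINARY_OP % → -3 % -33 = -3. Stack: [-3]
LOAD_FAST_LOAD_FAST y,s → push 9,-33. Stack: [-3, 9, -33]
BINARY_OP + → 9 + -33 = -24. Stack: [-3, -24]
BINARY_OP * → -3 * -24 = 72. Stack: [72]
STORE_FAST m → m=72. Stack: []
LOAD_FAST m → push 72. Stack: [72]
RETURN_VALUE → return 72.

72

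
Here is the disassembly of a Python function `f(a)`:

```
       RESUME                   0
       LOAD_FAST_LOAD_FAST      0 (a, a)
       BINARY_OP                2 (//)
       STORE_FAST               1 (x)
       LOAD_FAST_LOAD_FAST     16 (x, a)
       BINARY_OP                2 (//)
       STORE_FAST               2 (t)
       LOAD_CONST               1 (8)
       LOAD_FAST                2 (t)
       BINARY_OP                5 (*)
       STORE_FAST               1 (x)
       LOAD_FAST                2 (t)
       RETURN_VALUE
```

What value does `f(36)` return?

0

LOAD_FAST_LOAD_FAST a,a → push 36,36. Stack: [36, 36]
BINARY_OP // → 36 // 36 = 1. Stack: [1]
STORE_FAST x → x=1. Stack: []
LOAD_FAST_LOAD_FAST x,a → push 1,36. Stack: [1, 36]
BINARY_OP // → 1 // 36 = 0. Stack: [0]
STORE_FAST t → t=0. Stack: []
LOAD_CONST → push 8. Stack: [8]
LOAD_FAST t → push 0. Stack: [8, 0]
BINARY_OP * → 8 * 0 = 0. Stack: [0]
STORE_FAST x → x=0. Stack: []
LOAD_FAST t → push 0. Stack: [0]
RETURN_VALUE → return 0.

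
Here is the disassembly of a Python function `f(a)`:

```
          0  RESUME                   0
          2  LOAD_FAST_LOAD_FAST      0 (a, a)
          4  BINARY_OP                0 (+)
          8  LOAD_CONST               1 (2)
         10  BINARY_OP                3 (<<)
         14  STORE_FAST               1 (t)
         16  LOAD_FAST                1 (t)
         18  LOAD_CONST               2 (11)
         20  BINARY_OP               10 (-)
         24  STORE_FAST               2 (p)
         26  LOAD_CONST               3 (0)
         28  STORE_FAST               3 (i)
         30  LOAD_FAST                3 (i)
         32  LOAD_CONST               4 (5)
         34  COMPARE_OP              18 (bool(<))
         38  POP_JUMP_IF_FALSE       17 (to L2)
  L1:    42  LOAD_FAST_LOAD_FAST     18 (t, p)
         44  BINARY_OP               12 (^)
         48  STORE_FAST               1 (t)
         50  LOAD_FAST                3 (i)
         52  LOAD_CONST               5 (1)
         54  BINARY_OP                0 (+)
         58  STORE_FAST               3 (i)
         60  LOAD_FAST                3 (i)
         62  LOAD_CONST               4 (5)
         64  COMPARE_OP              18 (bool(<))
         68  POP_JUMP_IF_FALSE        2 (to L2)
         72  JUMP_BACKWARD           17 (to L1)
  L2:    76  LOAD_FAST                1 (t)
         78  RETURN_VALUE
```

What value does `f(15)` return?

21

LOAD_FAST_LOAD_FAST a,a → push 15,15
BINARY_OP + → 15 + 15 = 30
LOAD_CONST → push 2
BINARY_OP << → 30 << 2 = 120
STORE_FAST t → t=120
LOAD_FAST t → push 120
LOAD_CONST → push 11
BINARY_OP - → 120 - 11 = 109
STORE_FAST p → p=109
LOAD_CONST → push 0
STORE_FAST i → i=0
LOAD_FAST i → push 0
LOAD_CONST → push 5
COMPARE_OP bool(<) → 0 vs 5 = True
POP_JUMP_IF_FALSE → pop True; no jump
LOAD_FAST_LOAD_FAST t,p → push 120,109
BINARY_OP ^ → 120 ^ 109 = 21
STORE_FAST t → t=21
LOAD_FAST i → push 0
LOAD_CONST → push 1
BINARY_OP + → 0 + 1 = 1
STORE_FAST i → i=1
LOAD_FAST i → push 1
LOAD_CONST → push 5
COMPARE_OP bool(<) → 1 vs 5 = True
POP_JUMP_IF_FALSE → pop True; no jump
LOAD_FAST_LOAD_FAST t,p → push 21,109
BINARY_OP ^ → 21 ^ 109 = 120
STORE_FAST t → t=120
LOAD_FAST i → push 1
LOAD_CONST → push 1
BINARY_OP + → 1 + 1 = 2
STORE_FAST i → i=2
LOAD_FAST i → push 2
LOAD_CONST → push 5
COMPARE_OP bool(<) → 2 vs 5 = True
POP_JUMP_IF_FALSE → pop True; no jump
LOAD_FAST_LOAD_FAST t,p → push 120,109
BINARY_OP ^ → 120 ^ 109 = 21
STORE_FAST t → t=21
LOAD_FAST i → push 2
LOAD_CONST → push 1
BINARY_OP + → 2 + 1 = 3
STORE_FAST i → i=3
LOAD_FAST i → push 3
LOAD_CONST → push 5
COMPARE_OP bool(<) → 3 vs 5 = True
POP_JUMP_IF_FALSE → pop True; no jump
LOAD_FAST_LOAD_FAST t,p → push 21,109
BINARY_OP ^ → 21 ^ 109 = 120
STORE_FAST t → t=120
LOAD_FAST i → push 3
LOAD_CONST → push 1
BINARY_OP + → 3 + 1 = 4
STORE_FAST i → i=4
LOAD_FAST i → push 4
LOAD_CONST → push 5
COMPARE_OP bool(<) → 4 vs 5 = True
POP_JUMP_IF_FALSE → pop True; no jump
LOAD_FAST_LOAD_FAST t,p → push 120,109
BINARY_OP ^ → 120 ^ 109 = 21
STORE_FAST t → t=21
LOAD_FAST i → push 4
LOAD_CONST → push 1
BINARY_OP + → 4 + 1 = 5
STORE_FAST i → i=5
LOAD_FAST i → push 5
LOAD_CONST → push 5
COMPARE_OP bool(<) → 5 vs 5 = False
POP_JUMP_IF_FALSE → pop False; jump
LOAD_FAST t → push 21
RETURN_VALUE → return 21.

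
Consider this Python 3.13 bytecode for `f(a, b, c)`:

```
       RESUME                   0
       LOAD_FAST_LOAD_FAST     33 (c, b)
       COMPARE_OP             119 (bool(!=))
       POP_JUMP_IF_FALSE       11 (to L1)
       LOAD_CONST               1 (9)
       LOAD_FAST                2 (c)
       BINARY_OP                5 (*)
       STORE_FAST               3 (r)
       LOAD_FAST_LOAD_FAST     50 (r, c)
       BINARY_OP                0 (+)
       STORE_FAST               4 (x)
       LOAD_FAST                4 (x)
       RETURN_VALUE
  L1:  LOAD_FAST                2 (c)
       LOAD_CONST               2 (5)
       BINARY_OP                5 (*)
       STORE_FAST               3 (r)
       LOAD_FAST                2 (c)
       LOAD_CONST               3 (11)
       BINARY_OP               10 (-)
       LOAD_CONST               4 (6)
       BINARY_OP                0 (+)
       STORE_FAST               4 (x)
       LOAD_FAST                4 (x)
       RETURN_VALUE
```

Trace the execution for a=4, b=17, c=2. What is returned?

LOAD_FAST_LOAD_FAST c,b → push 2,17. Stack: [2, 17]
COMPARE_OP bool(!=) → 2 vs 17 = True. Stack: [True]
POP_JUMP_IF_FALSE → pop True; no jump. Stack: []
LOAD_CONST → push 9. Stack: [9]
LOAD_FAST c → push 2. Stack: [9, 2]
BINARY_OP * → 9 * 2 = 18. Stack: [18]
STORE_FAST r → r=18. Stack: []
LOAD_FAST_LOAD_FAST r,c → push 18,2. Stack: [18, 2]
BINARY_OP + → 18 + 2 = 20. Stack: [20]
STORE_FAST x → x=20. Stack: []
LOAD_FAST x → push 20. Stack: [20]
RETURN_VALUE → return 20.

20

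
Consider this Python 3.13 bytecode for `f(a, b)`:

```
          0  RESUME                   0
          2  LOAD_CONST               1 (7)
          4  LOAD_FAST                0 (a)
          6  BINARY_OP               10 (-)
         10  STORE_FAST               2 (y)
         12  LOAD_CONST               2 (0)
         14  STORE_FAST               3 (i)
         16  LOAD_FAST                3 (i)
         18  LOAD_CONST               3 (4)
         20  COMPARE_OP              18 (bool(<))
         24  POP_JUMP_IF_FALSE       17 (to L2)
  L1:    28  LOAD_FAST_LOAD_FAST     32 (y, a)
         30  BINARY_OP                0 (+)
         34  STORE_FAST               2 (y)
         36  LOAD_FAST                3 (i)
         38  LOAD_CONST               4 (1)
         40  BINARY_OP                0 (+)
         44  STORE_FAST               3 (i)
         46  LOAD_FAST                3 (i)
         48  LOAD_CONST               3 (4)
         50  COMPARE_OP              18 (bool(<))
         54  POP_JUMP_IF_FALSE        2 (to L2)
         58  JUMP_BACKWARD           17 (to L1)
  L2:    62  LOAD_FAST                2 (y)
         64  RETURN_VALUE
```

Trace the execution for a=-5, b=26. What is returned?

-8

LOAD_CONST → push 7. Stack: [7]
LOAD_FAST a → push -5. Stack: [7, -5]
BINARY_OP - → 7 - -5 = 12. Stack: [12]
STORE_FAST y → y=12. Stack: []
LOAD_CONST → push 0. Stack: [0]
STORE_FAST i → i=0. Stack: []
LOAD_FAST i → push 0. Stack: [0]
LOAD_CONST → push 4. Stack: [0, 4]
COMPARE_OP bool(<) → 0 vs 4 = True. Stack: [True]
POP_JUMP_IF_FALSE → pop True; no jump. Stack: []
LOAD_FAST_LOAD_FAST y,a → push 12,-5. Stack: [12, -5]
BINARY_OP + → 12 + -5 = 7. Stack: [7]
STORE_FAST y → y=7. Stack: []
LOAD_FAST i → push 0. Stack: [0]
LOAD_CONST → push 1. Stack: [0, 1]
BINARY_OP + → 0 + 1 = 1. Stack: [1]
STORE_FAST i → i=1. Stack: []
LOAD_FAST i → push 1. Stack: [1]
LOAD_CONST → push 4. Stack: [1, 4]
COMPARE_OP bool(<) → 1 vs 4 = True. Stack: [True]
POP_JUMP_IF_FALSE → pop True; no jump. Stack: []
LOAD_FAST_LOAD_FAST y,a → push 7,-5. Stack: [7, -5]
BINARY_OP + → 7 + -5 = 2. Stack: [2]
STORE_FAST y → y=2. Stack: []
LOAD_FAST i → push 1. Stack: [1]
LOAD_CONST → push 1. Stack: [1, 1]
BINARY_OP + → 1 + 1 = 2. Stack: [2]
STORE_FAST i → i=2. Stack: []
LOAD_FAST i → push 2. Stack: [2]
LOAD_CONST → push 4. Stack: [2, 4]
COMPARE_OP bool(<) → 2 vs 4 = True. Stack: [True]
POP_JUMP_IF_FALSE → pop True; no jump. Stack: []
LOAD_FAST_LOAD_FAST y,a → push 2,-5. Stack: [2, -5]
BINARY_OP + → 2 + -5 = -3. Stack: [-3]
STORE_FAST y → y=-3. Stack: []
LOAD_FAST i → push 2. Stack: [2]
LOAD_CONST → push 1. Stack: [2, 1]
BINARY_OP + → 2 + 1 = 3. Stack: [3]
STORE_FAST i → i=3. Stack: []
LOAD_FAST i → push 3. Stack: [3]
LOAD_CONST → push 4. Stack: [3, 4]
COMPARE_OP bool(<) → 3 vs 4 = True. Stack: [True]
POP_JUMP_IF_FALSE → pop True; no jump. Stack: []
LOAD_FAST_LOAD_FAST y,a → push -3,-5. Stack: [-3, -5]
BINARY_OP + → -3 + -5 = -8. Stack: [-8]
STORE_FAST y → y=-8. Stack: []
LOAD_FAST i → push 3. Stack: [3]
LOAD_CONST → push 1. Stack: [3, 1]
BINARY_OP + → 3 + 1 = 4. Stack: [4]
STORE_FAST i → i=4. Stack: []
LOAD_FAST i → push 4. Stack: [4]
LOAD_CONST → push 4. Stack: [4, 4]
COMPARE_OP bool(<) → 4 vs 4 = False. Stack: [False]
POP_JUMP_IF_FALSE → pop False; jump. Stack: []
LOAD_FAST y → push -8. Stack: [-8]
RETURN_VALUE → return -8.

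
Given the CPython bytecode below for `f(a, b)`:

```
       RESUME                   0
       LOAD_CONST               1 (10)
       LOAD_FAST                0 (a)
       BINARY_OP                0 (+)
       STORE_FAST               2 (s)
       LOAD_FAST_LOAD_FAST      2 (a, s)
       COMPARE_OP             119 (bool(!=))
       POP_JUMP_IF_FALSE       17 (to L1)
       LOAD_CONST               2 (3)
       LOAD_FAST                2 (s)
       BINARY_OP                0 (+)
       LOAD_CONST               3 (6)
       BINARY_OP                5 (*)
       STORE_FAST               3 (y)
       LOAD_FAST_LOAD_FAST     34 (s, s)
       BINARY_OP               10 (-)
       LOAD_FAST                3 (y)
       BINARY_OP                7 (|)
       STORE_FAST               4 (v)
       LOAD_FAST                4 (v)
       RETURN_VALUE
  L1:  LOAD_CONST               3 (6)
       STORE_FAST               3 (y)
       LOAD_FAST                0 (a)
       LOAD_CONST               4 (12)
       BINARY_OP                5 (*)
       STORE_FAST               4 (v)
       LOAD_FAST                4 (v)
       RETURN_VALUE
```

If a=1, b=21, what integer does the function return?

LOAD_CONST → push 10. Stack: [10]
LOAD_FAST a → push 1. Stack: [10, 1]
BINARY_OP + → 10 + 1 = 11. Stack: [11]
STORE_FAST s → s=11. Stack: []
LOAD_FAST_LOAD_FAST a,s → push 1,11. Stack: [1, 11]
COMPARE_OP bool(!=) → 1 vs 11 = True. Stack: [True]
POP_JUMP_IF_FALSE → pop True; no jump. Stack: []
LOAD_CONST → push 3. Stack: [3]
LOAD_FAST s → push 11. Stack: [3, 11]
BINARY_OP + → 3 + 11 = 14. Stack: [14]
LOAD_CONST → push 6. Stack: [14, 6]
BINARY_OP * → 14 * 6 = 84. Stack: [84]
STORE_FAST y → y=84. Stack: []
LOAD_FAST_LOAD_FAST s,s → push 11,11. Stack: [11, 11]
BINARY_OP - → 11 - 11 = 0. Stack: [0]
LOAD_FAST y → push 84. Stack: [0, 84]
BINARY_OP | → 0 | 84 = 84. Stack: [84]
STORE_FAST v → v=84. Stack: []
LOAD_FAST v → push 84. Stack: [84]
RETURN_VALUE → return 84.

84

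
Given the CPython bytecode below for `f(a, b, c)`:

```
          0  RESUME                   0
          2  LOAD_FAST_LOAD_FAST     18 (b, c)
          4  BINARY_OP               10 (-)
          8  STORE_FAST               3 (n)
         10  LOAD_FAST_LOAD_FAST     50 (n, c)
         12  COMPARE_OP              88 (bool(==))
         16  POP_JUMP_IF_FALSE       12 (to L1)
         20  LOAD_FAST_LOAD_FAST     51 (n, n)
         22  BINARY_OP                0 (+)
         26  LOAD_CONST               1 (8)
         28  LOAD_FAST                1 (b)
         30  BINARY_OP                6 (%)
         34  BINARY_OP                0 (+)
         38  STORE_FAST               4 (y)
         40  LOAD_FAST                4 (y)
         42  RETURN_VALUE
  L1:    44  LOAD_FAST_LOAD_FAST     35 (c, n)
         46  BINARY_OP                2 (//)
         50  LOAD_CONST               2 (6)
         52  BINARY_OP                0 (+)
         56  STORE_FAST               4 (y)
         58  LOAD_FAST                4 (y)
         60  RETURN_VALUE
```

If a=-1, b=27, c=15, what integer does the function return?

7

LOAD_FAST_LOAD_FAST b,c → push 27,15. Stack: [27, 15]
BINARY_OP - → 27 - 15 = 12. Stack: [12]
STORE_FAST n → n=12. Stack: []
LOAD_FAST_LOAD_FAST n,c → push 12,15. Stack: [12, 15]
COMPARE_OP bool(==) → 12 vs 15 = False. Stack: [False]
POP_JUMP_IF_FALSE → pop False; jump. Stack: []
LOAD_FAST_LOAD_FAST c,n → push 15,12. Stack: [15, 12]
BINARY_OP // → 15 // 12 = 1. Stack: [1]
LOAD_CONST → push 6. Stack: [1, 6]
BINARY_OP + → 1 + 6 = 7. Stack: [7]
STORE_FAST y → y=7. Stack: []
LOAD_FAST y → push 7. Stack: [7]
RETURN_VALUE → return 7.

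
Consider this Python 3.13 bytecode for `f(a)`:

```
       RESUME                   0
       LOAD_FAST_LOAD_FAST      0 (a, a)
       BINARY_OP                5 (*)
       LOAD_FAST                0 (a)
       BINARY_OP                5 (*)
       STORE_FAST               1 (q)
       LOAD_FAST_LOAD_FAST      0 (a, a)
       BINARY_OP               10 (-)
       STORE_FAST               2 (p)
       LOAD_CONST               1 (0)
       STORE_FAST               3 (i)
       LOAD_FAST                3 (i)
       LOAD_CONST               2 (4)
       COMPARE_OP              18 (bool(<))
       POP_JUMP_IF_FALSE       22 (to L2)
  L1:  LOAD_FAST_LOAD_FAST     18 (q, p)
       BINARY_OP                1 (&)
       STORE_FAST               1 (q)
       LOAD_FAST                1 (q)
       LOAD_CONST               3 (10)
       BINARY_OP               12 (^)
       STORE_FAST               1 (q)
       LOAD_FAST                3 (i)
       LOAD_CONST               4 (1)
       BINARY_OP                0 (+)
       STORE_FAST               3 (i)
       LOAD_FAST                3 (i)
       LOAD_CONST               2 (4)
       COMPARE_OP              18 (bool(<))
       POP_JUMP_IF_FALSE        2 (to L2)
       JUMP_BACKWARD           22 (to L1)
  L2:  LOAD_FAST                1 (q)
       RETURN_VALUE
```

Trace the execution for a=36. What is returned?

10

LOAD_FAST_LOAD_FAST a,a → push 36,36
BINARY_OP * → 36 * 36 = 1296
LOAD_FAST a → push 36
BINARY_OP * → 1296 * 36 = 46656
STORE_FAST q → q=46656
LOAD_FAST_LOAD_FAST a,a → push 36,36
BINARY_OP - → 36 - 36 = 0
STORE_FAST p → p=0
LOAD_CONST → push 0
STORE_FAST i → i=0
LOAD_FAST i → push 0
LOAD_CONST → push 4
COMPARE_OP bool(<) → 0 vs 4 = True
POP_JUMP_IF_FALSE → pop True; no jump
LOAD_FAST_LOAD_FAST q,p → push 46656,0
BINARY_OP & → 46656 & 0 = 0
STORE_FAST q → q=0
LOAD_FAST q → push 0
LOAD_CONST → push 10
BINARY_OP ^ → 0 ^ 10 = 10
STORE_FAST q → q=10
LOAD_FAST i → push 0
LOAD_CONST → push 1
BINARY_OP + → 0 + 1 = 1
STORE_FAST i → i=1
LOAD_FAST i → push 1
LOAD_CONST → push 4
COMPARE_OP bool(<) → 1 vs 4 = True
POP_JUMP_IF_FALSE → pop True; no jump
LOAD_FAST_LOAD_FAST q,p → push 10,0
BINARY_OP & → 10 & 0 = 0
STORE_FAST q → q=0
LOAD_FAST q → push 0
LOAD_CONST → push 10
BINARY_OP ^ → 0 ^ 10 = 10
STORE_FAST q → q=10
LOAD_FAST i → push 1
LOAD_CONST → push 1
BINARY_OP + → 1 + 1 = 2
STORE_FAST i → i=2
LOAD_FAST i → push 2
LOAD_CONST → push 4
COMPARE_OP bool(<) → 2 vs 4 = True
POP_JUMP_IF_FALSE → pop True; no jump
LOAD_FAST_LOAD_FAST q,p → push 10,0
BINARY_OP & → 10 & 0 = 0
STORE_FAST q → q=0
LOAD_FAST q → push 0
LOAD_CONST → push 10
BINARY_OP ^ → 0 ^ 10 = 10
STORE_FAST q → q=10
LOAD_FAST i → push 2
LOAD_CONST → push 1
BINARY_OP + → 2 + 1 = 3
STORE_FAST i → i=3
LOAD_FAST i → push 3
LOAD_CONST → push 4
COMPARE_OP bool(<) → 3 vs 4 = True
POP_JUMP_IF_FALSE → pop True; no jump
LOAD_FAST_LOAD_FAST q,p → push 10,0
BINARY_OP & → 10 & 0 = 0
STORE_FAST q → q=0
LOAD_FAST q → push 0
LOAD_CONST → push 10
BINARY_OP ^ → 0 ^ 10 = 10
STORE_FAST q → q=10
LOAD_FAST i → push 3
LOAD_CONST → push 1
BINARY_OP + → 3 + 1 = 4
STORE_FAST i → i=4
LOAD_FAST i → push 4
LOAD_CONST → push 4
COMPARE_OP bool(<) → 4 vs 4 = False
POP_JUMP_IF_FALSE → pop False; jump
LOAD_FAST q → push 10
RETURN_VALUE → return 10.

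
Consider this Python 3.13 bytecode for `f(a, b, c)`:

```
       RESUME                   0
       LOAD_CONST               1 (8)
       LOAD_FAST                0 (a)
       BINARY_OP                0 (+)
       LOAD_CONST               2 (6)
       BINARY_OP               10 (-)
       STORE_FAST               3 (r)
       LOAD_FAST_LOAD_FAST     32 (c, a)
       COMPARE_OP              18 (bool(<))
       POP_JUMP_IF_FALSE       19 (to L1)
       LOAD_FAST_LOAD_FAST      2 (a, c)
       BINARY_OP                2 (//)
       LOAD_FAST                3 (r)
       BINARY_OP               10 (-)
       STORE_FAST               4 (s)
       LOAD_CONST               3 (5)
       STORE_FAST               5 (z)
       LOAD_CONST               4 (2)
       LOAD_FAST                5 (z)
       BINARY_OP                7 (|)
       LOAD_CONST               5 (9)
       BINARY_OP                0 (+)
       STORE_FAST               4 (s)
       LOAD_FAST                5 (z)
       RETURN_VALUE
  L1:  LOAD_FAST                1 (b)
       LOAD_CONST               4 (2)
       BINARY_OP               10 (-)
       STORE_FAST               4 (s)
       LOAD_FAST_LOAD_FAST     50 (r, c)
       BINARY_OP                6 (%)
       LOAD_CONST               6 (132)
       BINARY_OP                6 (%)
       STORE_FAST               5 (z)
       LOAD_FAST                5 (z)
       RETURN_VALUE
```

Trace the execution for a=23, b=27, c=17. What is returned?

5

LOAD_CONST → push 8. Stack: [8]
LOAD_FAST a → push 23. Stack: [8, 23]
BINARY_OP + → 8 + 23 = 31. Stack: [31]
LOAD_CONST → push 6. Stack: [31, 6]
BINARY_OP - → 31 - 6 = 25. Stack: [25]
STORE_FAST r → r=25. Stack: []
LOAD_FAST_LOAD_FAST c,a → push 17,23. Stack: [17, 23]
COMPARE_OP bool(<) → 17 vs 23 = True. Stack: [True]
POP_JUMP_IF_FALSE → pop True; no jump. Stack: []
LOAD_FAST_LOAD_FAST a,c → push 23,17. Stack: [23, 17]
BINARY_OP // → 23 // 17 = 1. Stack: [1]
LOAD_FAST r → push 25. Stack: [1, 25]
BINARY_OP - → 1 - 25 = -24. Stack: [-24]
STORE_FAST s → s=-24. Stack: []
LOAD_CONST → push 5. Stack: [5]
STORE_FAST z → z=5. Stack: []
LOAD_CONST → push 2. Stack: [2]
LOAD_FAST z → push 5. Stack: [2, 5]
BINARY_OP | → 2 | 5 = 7. Stack: [7]
LOAD_CONST → push 9. Stack: [7, 9]
BINARY_OP + → 7 + 9 = 16. Stack: [16]
STORE_FAST s → s=16. Stack: []
LOAD_FAST z → push 5. Stack: [5]
RETURN_VALUE → return 5.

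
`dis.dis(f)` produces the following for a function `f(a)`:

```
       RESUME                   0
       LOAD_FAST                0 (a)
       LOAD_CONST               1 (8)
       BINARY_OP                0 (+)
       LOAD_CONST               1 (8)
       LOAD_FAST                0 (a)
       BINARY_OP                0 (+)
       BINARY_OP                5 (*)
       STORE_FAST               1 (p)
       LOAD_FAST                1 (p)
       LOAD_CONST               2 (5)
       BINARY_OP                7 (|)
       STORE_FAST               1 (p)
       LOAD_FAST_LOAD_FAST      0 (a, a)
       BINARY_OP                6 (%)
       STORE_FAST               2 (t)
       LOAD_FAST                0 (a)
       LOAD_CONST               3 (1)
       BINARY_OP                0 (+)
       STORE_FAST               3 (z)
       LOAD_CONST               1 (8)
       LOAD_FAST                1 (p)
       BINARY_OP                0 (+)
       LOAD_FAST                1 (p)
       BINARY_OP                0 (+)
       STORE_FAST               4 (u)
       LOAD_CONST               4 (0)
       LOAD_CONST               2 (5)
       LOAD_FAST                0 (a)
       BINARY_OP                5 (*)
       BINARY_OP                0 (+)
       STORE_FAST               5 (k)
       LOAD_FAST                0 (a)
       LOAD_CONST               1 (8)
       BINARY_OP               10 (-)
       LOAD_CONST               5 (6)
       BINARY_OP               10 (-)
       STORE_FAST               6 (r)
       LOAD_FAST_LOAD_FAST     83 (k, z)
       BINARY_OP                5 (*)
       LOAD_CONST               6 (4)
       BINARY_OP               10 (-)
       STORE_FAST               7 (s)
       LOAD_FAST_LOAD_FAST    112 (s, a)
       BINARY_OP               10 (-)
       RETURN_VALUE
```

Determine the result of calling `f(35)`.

LOAD_FAST a → push 35. Stack: [35]
LOAD_CONST → push 8. Stack: [35, 8]
BINARY_OP + → 35 + 8 = 43. Stack: [43]
LOAD_CONST → push 8. Stack: [43, 8]
LOAD_FAST a → push 35. Stack: [43, 8, 35]
BINARY_OP + → 8 + 35 = 43. Stack: [43, 43]
BINARY_OP * → 43 * 43 = 1849. Stack: [1849]
STORE_FAST p → p=1849. Stack: []
LOAD_FAST p → push 1849. Stack: [1849]
LOAD_CONST → push 5. Stack: [1849, 5]
BINARY_OP | → 1849 | 5 = 1853. Stack: [1853]
STORE_FAST p → p=1853. Stack: []
LOAD_FAST_LOAD_FAST a,a → push 35,35. Stack: [35, 35]
BINARY_OP % → 35 % 35 = 0. Stack: [0]
STORE_FAST t → t=0. Stack: []
LOAD_FAST a → push 35. Stack: [35]
LOAD_CONST → push 1. Stack: [35, 1]
BINARY_OP + → 35 + 1 = 36. Stack: [36]
STORE_FAST z → z=36. Stack: []
LOAD_CONST → push 8. Stack: [8]
LOAD_FAST p → push 1853. Stack: [8, 1853]
BINARY_OP + → 8 + 1853 = 1861. Stack: [1861]
LOAD_FAST p → push 1853. Stack: [1861, 1853]
BINARY_OP + → 1861 + 1853 = 3714. Stack: [3714]
STORE_FAST u → u=3714. Stack: []
LOAD_CONST → push 0. Stack: [0]
LOAD_CONST → push 5. Stack: [0, 5]
LOAD_FAST a → push 35. Stack: [0, 5, 35]
BINARY_OP * → 5 * 35 = 175. Stack: [0, 175]
BINARY_OP + → 0 + 175 = 175. Stack: [175]
STORE_FAST k → k=175. Stack: []
LOAD_FAST a → push 35. Stack: [35]
LOAD_CONST → push 8. Stack: [35, 8]
BINARY_OP - → 35 - 8 = 27. Stack: [27]
LOAD_CONST → push 6. Stack: [27, 6]
BINARY_OP - → 27 - 6 = 21. Stack: [21]
STORE_FAST r → r=21. Stack: []
LOAD_FAST_LOAD_FAST k,z → push 175,36. Stack: [175, 36]
BINARY_OP * → 175 * 36 = 6300. Stack: [6300]
LOAD_CONST → push 4. Stack: [6300, 4]
BINARY_OP - → 6300 - 4 = 6296. Stack: [6296]
STORE_FAST s → s=6296. Stack: []
LOAD_FAST_LOAD_FAST s,a → push 6296,35. Stack: [6296, 35]
BINARY_OP - → 6296 - 35 = 6261. Stack: [6261]
RETURN_VALUE → return 6261.

6261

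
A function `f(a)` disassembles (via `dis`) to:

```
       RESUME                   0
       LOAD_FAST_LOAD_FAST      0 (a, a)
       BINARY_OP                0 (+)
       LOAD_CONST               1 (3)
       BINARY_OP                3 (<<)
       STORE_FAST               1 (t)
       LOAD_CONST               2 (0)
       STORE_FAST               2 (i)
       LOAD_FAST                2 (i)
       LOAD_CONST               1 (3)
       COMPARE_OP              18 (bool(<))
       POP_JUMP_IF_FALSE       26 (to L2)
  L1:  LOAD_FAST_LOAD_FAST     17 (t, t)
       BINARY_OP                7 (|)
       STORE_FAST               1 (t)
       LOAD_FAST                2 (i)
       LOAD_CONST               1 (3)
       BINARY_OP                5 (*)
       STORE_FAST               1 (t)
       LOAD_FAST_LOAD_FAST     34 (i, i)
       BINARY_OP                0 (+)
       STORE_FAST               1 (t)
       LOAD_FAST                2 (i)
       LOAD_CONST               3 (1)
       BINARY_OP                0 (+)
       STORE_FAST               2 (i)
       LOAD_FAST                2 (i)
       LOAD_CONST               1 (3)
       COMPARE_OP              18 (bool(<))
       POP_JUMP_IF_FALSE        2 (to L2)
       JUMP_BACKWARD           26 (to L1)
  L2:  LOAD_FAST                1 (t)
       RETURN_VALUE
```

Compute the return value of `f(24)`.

LOAD_FAST_LOAD_FAST a,a → push 24,24
BINARY_OP + → 24 + 24 = 48
LOAD_CONST → push 3
BINARY_OP << → 48 << 3 = 384
STORE_FAST t → t=384
LOAD_CONST → push 0
STORE_FAST i → i=0
LOAD_FAST i → push 0
LOAD_CONST → push 3
COMPARE_OP bool(<) → 0 vs 3 = True
POP_JUMP_IF_FALSE → pop True; no jump
LOAD_FAST_LOAD_FAST t,t → push 384,384
BINARY_OP | → 384 | 384 = 384
STORE_FAST t → t=384
LOAD_FAST i → push 0
LOAD_CONST → push 3
BINARY_OP * → 0 * 3 = 0
STORE_FAST t → t=0
LOAD_FAST_LOAD_FAST i,i → push 0,0
BINARY_OP + → 0 + 0 = 0
STORE_FAST t → t=0
LOAD_FAST i → push 0
LOAD_CONST → push 1
BINARY_OP + → 0 + 1 = 1
STORE_FAST i → i=1
LOAD_FAST i → push 1
LOAD_CONST → push 3
COMPARE_OP bool(<) → 1 vs 3 = True
POP_JUMP_IF_FALSE → pop True; no jump
LOAD_FAST_LOAD_FAST t,t → push 0,0
BINARY_OP | → 0 | 0 = 0
STORE_FAST t → t=0
LOAD_FAST i → push 1
LOAD_CONST → push 3
BINARY_OP * → 1 * 3 = 3
STORE_FAST t → t=3
LOAD_FAST_LOAD_FAST i,i → push 1,1
BINARY_OP + → 1 + 1 = 2
STORE_FAST t → t=2
LOAD_FAST i → push 1
LOAD_CONST → push 1
BINARY_OP + → 1 + 1 = 2
STORE_FAST i → i=2
LOAD_FAST i → push 2
LOAD_CONST → push 3
COMPARE_OP bool(<) → 2 vs 3 = True
POP_JUMP_IF_FALSE → pop True; no jump
LOAD_FAST_LOAD_FAST t,t → push 2,2
BINARY_OP | → 2 | 2 = 2
STORE_FAST t → t=2
LOAD_FAST i → push 2
LOAD_CONST → push 3
BINARY_OP * → 2 * 3 = 6
STORE_FAST t → t=6
LOAD_FAST_LOAD_FAST i,i → push 2,2
BINARY_OP + → 2 + 2 = 4
STORE_FAST t → t=4
LOAD_FAST i → push 2
LOAD_CONST → push 1
BINARY_OP + → 2 + 1 = 3
STORE_FAST i → i=3
LOAD_FAST i → push 3
LOAD_CONST → push 3
COMPARE_OP bool(<) → 3 vs 3 = False
POP_JUMP_IF_FALSE → pop False; jump
LOAD_FAST t → push 4
RETURN_VALUE → return 4.

4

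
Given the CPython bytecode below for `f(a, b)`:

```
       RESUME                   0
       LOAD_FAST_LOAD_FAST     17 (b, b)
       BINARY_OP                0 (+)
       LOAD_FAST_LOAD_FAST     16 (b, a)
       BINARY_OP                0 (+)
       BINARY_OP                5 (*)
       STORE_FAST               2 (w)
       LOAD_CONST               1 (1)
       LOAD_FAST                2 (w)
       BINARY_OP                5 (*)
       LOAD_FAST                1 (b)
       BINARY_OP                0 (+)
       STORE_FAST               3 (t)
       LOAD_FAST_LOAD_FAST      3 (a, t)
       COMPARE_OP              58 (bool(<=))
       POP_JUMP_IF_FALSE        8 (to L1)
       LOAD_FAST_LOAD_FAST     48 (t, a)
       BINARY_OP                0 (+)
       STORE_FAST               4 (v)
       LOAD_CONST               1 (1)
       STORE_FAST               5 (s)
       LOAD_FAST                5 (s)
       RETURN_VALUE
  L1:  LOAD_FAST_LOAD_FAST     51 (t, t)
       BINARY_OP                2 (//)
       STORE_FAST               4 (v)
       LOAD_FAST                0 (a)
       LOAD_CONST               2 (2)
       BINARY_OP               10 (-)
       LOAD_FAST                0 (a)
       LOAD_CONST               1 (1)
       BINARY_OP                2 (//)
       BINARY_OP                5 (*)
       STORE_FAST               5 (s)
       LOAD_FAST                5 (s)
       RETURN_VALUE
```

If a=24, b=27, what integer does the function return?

1

LOAD_FAST_LOAD_FAST b,b → push 27,27. Stack: [27, 27]
BINARY_OP + → 27 + 27 = 54. Stack: [54]
LOAD_FAST_LOAD_FAST b,a → push 27,24. Stack: [54, 27, 24]
BINARY_OP + → 27 + 24 = 51. Stack: [54, 51]
BINARY_OP * → 54 * 51 = 2754. Stack: [2754]
STORE_FAST w → w=2754. Stack: []
LOAD_CONST → push 1. Stack: [1]
LOAD_FAST w → push 2754. Stack: [1, 2754]
BINARY_OP * → 1 * 2754 = 2754. Stack: [2754]
LOAD_FAST b → push 27. Stack: [2754, 27]
BINARY_OP + → 2754 + 27 = 2781. Stack: [2781]
STORE_FAST t → t=2781. Stack: []
LOAD_FAST_LOAD_FAST a,t → push 24,2781. Stack: [24, 2781]
COMPARE_OP bool(<=) → 24 vs 2781 = True. Stack: [True]
POP_JUMP_IF_FALSE → pop True; no jump. Stack: []
LOAD_FAST_LOAD_FAST t,a → push 2781,24. Stack: [2781, 24]
BINARY_OP + → 2781 + 24 = 2805. Stack: [2805]
STORE_FAST v → v=2805. Stack: []
LOAD_CONST → push 1. Stack: [1]
STORE_FAST s → s=1. Stack: []
LOAD_FAST s → push 1. Stack: [1]
RETURN_VALUE → return 1.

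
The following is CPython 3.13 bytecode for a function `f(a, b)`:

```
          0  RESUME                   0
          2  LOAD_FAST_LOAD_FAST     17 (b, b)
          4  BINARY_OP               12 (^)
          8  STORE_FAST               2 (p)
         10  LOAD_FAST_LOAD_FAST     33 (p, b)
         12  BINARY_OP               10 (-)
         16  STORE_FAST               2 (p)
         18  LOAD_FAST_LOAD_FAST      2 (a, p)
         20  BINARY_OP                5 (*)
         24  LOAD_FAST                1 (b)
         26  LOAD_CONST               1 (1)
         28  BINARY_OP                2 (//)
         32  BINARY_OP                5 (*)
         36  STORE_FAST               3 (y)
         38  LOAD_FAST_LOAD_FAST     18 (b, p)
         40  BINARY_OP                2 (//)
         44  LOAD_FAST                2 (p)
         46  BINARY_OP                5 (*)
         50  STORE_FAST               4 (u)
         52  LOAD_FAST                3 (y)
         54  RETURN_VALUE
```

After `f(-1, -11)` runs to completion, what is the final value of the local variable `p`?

11

LOAD_FAST_LOAD_FAST b,b → push -11,-11. Stack: [-11, -11]
BINARY_OP ^ → -11 ^ -11 = 0. Stack: [0]
STORE_FAST p → p=0. Stack: []
LOAD_FAST_LOAD_FAST p,b → push 0,-11. Stack: [0, -11]
BINARY_OP - → 0 - -11 = 11. Stack: [11]
STORE_FAST p → p=11. Stack: []
LOAD_FAST_LOAD_FAST a,p → push -1,11. Stack: [-1, 11]
BINARY_OP * → -1 * 11 = -11. Stack: [-11]
LOAD_FAST b → push -11. Stack: [-11, -11]
LOAD_CONST → push 1. Stack: [-11, -11, 1]
BINARY_OP // → -11 // 1 = -11. Stack: [-11, -11]
BINARY_OP * → -11 * -11 = 121. Stack: [121]
STORE_FAST y → y=121. Stack: []
LOAD_FAST_LOAD_FAST b,p → push -11,11. Stack: [-11, 11]
BINARY_OP // → -11 // 11 = -1. Stack: [-1]
LOAD_FAST p → push 11. Stack: [-1, 11]
BINARY_OP * → -1 * 11 = -11. Stack: [-11]
STORE_FAST u → u=-11. Stack: []
LOAD_FAST y → push 121. Stack: [121]
RETURN_VALUE → return 121.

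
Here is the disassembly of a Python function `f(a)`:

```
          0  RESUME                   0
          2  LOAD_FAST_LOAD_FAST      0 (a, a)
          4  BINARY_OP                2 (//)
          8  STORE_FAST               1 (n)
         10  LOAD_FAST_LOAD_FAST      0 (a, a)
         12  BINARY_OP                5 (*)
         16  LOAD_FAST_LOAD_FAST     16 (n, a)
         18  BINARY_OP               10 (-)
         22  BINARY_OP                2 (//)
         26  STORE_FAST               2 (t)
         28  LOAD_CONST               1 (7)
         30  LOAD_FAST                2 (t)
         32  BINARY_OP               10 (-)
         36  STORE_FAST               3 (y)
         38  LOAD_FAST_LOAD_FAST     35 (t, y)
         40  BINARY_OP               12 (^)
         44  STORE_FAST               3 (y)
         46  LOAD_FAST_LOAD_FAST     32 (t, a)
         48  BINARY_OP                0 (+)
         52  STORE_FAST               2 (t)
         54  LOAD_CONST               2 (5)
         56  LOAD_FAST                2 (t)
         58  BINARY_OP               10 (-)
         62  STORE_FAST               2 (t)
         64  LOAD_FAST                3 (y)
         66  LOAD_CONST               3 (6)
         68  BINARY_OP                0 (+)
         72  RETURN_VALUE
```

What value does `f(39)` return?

-19

LOAD_FAST_LOAD_FAST a,a → push 39,39. Stack: [39, 39]
BINARY_OP // → 39 // 39 = 1. Stack: [1]
STORE_FAST n → n=1. Stack: []
LOAD_FAST_LOAD_FAST a,a → push 39,39. Stack: [39, 39]
BINARY_OP * → 39 * 39 = 1521. Stack: [1521]
LOAD_FAST_LOAD_FAST n,a → push 1,39. Stack: [1521, 1, 39]
BINARY_OP - → 1 - 39 = -38. Stack: [1521, -38]
BINARY_OP // → 1521 // -38 = -41. Stack: [-41]
STORE_FAST t → t=-41. Stack: []
LOAD_CONST → push 7. Stack: [7]
LOAD_FAST t → push -41. Stack: [7, -41]
BINARY_OP - → 7 - -41 = 48. Stack: [48]
STORE_FAST y → y=48. Stack: []
LOAD_FAST_LOAD_FAST t,y → push -41,48. Stack: [-41, 48]
BINARY_OP ^ → -41 ^ 48 = -25. Stack: [-25]
STORE_FAST y → y=-25. Stack: []
LOAD_FAST_LOAD_FAST t,a → push -41,39. Stack: [-41, 39]
BINARY_OP + → -41 + 39 = -2. Stack: [-2]
STORE_FAST t → t=-2. Stack: []
LOAD_CONST → push 5. Stack: [5]
LOAD_FAST t → push -2. Stack: [5, -2]
BINARY_OP - → 5 - -2 = 7. Stack: [7]
STORE_FAST t → t=7. Stack: []
LOAD_FAST y → push -25. Stack: [-25]
LOAD_CONST → push 6. Stack: [-25, 6]
BINARY_OP + → -25 + 6 = -19. Stack: [-19]
RETURN_VALUE → return -19.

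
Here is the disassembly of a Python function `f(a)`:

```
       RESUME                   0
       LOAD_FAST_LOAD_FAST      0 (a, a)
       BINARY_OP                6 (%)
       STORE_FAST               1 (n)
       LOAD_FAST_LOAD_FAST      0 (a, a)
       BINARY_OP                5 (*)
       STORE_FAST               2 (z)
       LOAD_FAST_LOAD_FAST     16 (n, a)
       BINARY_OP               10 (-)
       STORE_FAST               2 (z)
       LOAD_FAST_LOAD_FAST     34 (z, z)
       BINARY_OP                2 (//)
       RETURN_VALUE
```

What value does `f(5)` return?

LOAD_FAST_LOAD_FAST a,a → push 5,5. Stack: [5, 5]
BINARY_OP % → 5 % 5 = 0. Stack: [0]
STORE_FAST n → n=0. Stack: []
LOAD_FAST_LOAD_FAST a,a → push 5,5. Stack: [5, 5]
BINARY_OP * → 5 * 5 = 25. Stack: [25]
STORE_FAST z → z=25. Stack: []
LOAD_FAST_LOAD_FAST n,a → push 0,5. Stack: [0, 5]
BINARY_OP - → 0 - 5 = -5. Stack: [-5]
STORE_FAST z → z=-5. Stack: []
LOAD_FAST_LOAD_FAST z,z → push -5,-5. Stack: [-5, -5]
BINARY_OP // → -5 // -5 = 1. Stack: [1]
RETURN_VALUE → return 1.

1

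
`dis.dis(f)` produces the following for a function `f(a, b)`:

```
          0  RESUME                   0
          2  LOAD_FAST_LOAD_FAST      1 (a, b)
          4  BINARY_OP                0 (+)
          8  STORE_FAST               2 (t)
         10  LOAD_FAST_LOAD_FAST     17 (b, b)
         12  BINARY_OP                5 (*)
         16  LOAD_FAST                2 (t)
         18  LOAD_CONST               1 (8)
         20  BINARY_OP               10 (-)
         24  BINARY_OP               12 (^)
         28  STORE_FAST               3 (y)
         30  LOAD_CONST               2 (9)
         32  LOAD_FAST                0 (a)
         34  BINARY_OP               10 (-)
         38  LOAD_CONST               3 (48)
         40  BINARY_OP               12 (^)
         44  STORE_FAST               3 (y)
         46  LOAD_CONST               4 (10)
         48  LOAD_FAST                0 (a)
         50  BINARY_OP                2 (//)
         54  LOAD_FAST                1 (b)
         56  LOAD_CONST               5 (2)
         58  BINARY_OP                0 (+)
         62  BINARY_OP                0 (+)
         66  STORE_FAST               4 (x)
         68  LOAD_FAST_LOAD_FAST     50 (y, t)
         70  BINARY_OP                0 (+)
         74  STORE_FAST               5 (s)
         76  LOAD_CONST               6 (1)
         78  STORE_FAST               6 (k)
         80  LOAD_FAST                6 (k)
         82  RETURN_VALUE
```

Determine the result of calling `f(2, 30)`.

LOAD_FAST_LOAD_FAST a,b → push 2,30. Stack: [2, 30]
BINARY_OP + → 2 + 30 = 32. Stack: [32]
STORE_FAST t → t=32. Stack: []
LOAD_FAST_LOAD_FAST b,b → push 30,30. Stack: [30, 30]
BINARY_OP * → 30 * 30 = 900. Stack: [900]
LOAD_FAST t → push 32. Stack: [900, 32]
LOAD_CONST → push 8. Stack: [900, 32, 8]
BINARY_OP - → 32 - 8 = 24. Stack: [900, 24]
BINARY_OP ^ → 900 ^ 24 = 924. Stack: [924]
STORE_FAST y → y=924. Stack: []
LOAD_CONST → push 9. Stack: [9]
LOAD_FAST a → push 2. Stack: [9, 2]
BINARY_OP - → 9 - 2 = 7. Stack: [7]
LOAD_CONST → push 48. Stack: [7, 48]
BINARY_OP ^ → 7 ^ 48 = 55. Stack: [55]
STORE_FAST y → y=55. Stack: []
LOAD_CONST → push 10. Stack: [10]
LOAD_FAST a → push 2. Stack: [10, 2]
BINARY_OP // → 10 // 2 = 5. Stack: [5]
LOAD_FAST b → push 30. Stack: [5, 30]
LOAD_CONST → push 2. Stack: [5, 30, 2]
BINARY_OP + → 30 + 2 = 32. Stack: [5, 32]
BINARY_OP + → 5 + 32 = 37. Stack: [37]
STORE_FAST x → x=37. Stack: []
LOAD_FAST_LOAD_FAST y,t → push 55,32. Stack: [55, 32]
BINARY_OP + → 55 + 32 = 87. Stack: [87]
STORE_FAST s → s=87. Stack: []
LOAD_CONST → push 1. Stack: [1]
STORE_FAST k → k=1. Stack: []
LOAD_FAST k → push 1. Stack: [1]
RETURN_VALUE → return 1.

1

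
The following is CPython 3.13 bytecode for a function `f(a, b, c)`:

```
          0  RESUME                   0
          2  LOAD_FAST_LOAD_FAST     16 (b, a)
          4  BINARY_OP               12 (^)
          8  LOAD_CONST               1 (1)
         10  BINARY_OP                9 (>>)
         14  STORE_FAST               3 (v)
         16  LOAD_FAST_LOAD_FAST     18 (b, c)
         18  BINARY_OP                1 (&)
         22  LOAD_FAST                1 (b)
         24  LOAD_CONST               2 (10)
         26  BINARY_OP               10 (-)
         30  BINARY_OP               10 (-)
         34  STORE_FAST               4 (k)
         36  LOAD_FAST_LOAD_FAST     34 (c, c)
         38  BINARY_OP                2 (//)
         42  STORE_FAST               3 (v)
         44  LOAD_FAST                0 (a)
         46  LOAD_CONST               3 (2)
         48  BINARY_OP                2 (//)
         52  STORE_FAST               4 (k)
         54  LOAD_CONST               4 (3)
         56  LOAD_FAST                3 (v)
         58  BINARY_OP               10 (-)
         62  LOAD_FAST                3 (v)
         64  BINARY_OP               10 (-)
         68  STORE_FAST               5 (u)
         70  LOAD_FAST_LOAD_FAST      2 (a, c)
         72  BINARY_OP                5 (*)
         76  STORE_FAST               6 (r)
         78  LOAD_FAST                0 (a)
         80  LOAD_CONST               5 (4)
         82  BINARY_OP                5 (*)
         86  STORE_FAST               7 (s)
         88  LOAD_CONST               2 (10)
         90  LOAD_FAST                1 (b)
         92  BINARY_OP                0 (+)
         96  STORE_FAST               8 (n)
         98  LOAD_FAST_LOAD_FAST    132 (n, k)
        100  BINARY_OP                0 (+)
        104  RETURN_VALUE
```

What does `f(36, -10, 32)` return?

LOAD_FAST_LOAD_FAST b,a → push -10,36. Stack: [-10, 36]
BINARY_OP ^ → -10 ^ 36 = -46. Stack: [-46]
LOAD_CONST → push 1. Stack: [-46, 1]
BINARY_OP >> → -46 >> 1 = -23. Stack: [-23]
STORE_FAST v → v=-23. Stack: []
LOAD_FAST_LOAD_FAST b,c → push -10,32. Stack: [-10, 32]
BINARY_OP & → -10 & 32 = 32. Stack: [32]
LOAD_FAST b → push -10. Stack: [32, -10]
LOAD_CONST → push 10. Stack: [32, -10, 10]
BINARY_OP - → -10 - 10 = -20. Stack: [32, -20]
BINARY_OP - → 32 - -20 = 52. Stack: [52]
STORE_FAST k → k=52. Stack: []
LOAD_FAST_LOAD_FAST c,c → push 32,32. Stack: [32, 32]
BINARY_OP // → 32 // 32 = 1. Stack: [1]
STORE_FAST v → v=1. Stack: []
LOAD_FAST a → push 36. Stack: [36]
LOAD_CONST → push 2. Stack: [36, 2]
BINARY_OP // → 36 // 2 = 18. Stack: [18]
STORE_FAST k → k=18. Stack: []
LOAD_CONST → push 3. Stack: [3]
LOAD_FAST v → push 1. Stack: [3, 1]
BINARY_OP - → 3 - 1 = 2. Stack: [2]
LOAD_FAST v → push 1. Stack: [2, 1]
BINARY_OP - → 2 - 1 = 1. Stack: [1]
STORE_FAST u → u=1. Stack: []
LOAD_FAST_LOAD_FAST a,c → push 36,32. Stack: [36, 32]
BINARY_OP * → 36 * 32 = 1152. Stack: [1152]
STORE_FAST r → r=1152. Stack: []
LOAD_FAST a → push 36. Stack: [36]
LOAD_CONST → push 4. Stack: [36, 4]
BINARY_OP * → 36 * 4 = 144. Stack: [144]
STORE_FAST s → s=144. Stack: []
LOAD_CONST → push 10. Stack: [10]
LOAD_FAST b → push -10. Stack: [10, -10]
BINARY_OP + → 10 + -10 = 0. Stack: [0]
STORE_FAST n → n=0. Stack: []
LOAD_FAST_LOAD_FAST n,k → push 0,18. Stack: [0, 18]
BINARY_OP + → 0 + 18 = 18. Stack: [18]
RETURN_VALUE → return 18.

18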